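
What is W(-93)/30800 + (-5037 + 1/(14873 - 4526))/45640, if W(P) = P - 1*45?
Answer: -2982853799/25973039400 ≈ -0.11484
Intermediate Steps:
W(P) = -45 + P (W(P) = P - 45 = -45 + P)
W(-93)/30800 + (-5037 + 1/(14873 - 4526))/45640 = (-45 - 93)/30800 + (-5037 + 1/(14873 - 4526))/45640 = -138*1/30800 + (-5037 + 1/10347)*(1/45640) = -69/15400 + (-5037 + 1/10347)*(1/45640) = -69/15400 - 52117838/10347*1/45640 = -69/15400 - 26058919/236118540 = -2982853799/25973039400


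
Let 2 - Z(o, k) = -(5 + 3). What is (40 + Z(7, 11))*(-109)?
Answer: -5450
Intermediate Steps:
Z(o, k) = 10 (Z(o, k) = 2 - (-1)*(5 + 3) = 2 - (-1)*8 = 2 - 1*(-8) = 2 + 8 = 10)
(40 + Z(7, 11))*(-109) = (40 + 10)*(-109) = 50*(-109) = -5450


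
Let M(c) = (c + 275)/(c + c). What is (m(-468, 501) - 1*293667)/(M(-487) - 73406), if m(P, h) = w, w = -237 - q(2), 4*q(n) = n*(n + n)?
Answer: 71566111/17874308 ≈ 4.0039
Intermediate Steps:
q(n) = n²/2 (q(n) = (n*(n + n))/4 = (n*(2*n))/4 = (2*n²)/4 = n²/2)
w = -239 (w = -237 - 2²/2 = -237 - 4/2 = -237 - 1*2 = -237 - 2 = -239)
m(P, h) = -239
M(c) = (275 + c)/(2*c) (M(c) = (275 + c)/((2*c)) = (275 + c)*(1/(2*c)) = (275 + c)/(2*c))
(m(-468, 501) - 1*293667)/(M(-487) - 73406) = (-239 - 1*293667)/((½)*(275 - 487)/(-487) - 73406) = (-239 - 293667)/((½)*(-1/487)*(-212) - 73406) = -293906/(106/487 - 73406) = -293906/(-35748616/487) = -293906*(-487/35748616) = 71566111/17874308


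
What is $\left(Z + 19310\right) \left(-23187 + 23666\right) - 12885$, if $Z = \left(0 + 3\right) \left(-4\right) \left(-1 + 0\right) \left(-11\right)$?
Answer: $9173377$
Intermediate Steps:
$Z = -132$ ($Z = 3 \left(-4\right) \left(\left(-1\right) \left(-11\right)\right) = \left(-12\right) 11 = -132$)
$\left(Z + 19310\right) \left(-23187 + 23666\right) - 12885 = \left(-132 + 19310\right) \left(-23187 + 23666\right) - 12885 = 19178 \cdot 479 - 12885 = 9186262 - 12885 = 9173377$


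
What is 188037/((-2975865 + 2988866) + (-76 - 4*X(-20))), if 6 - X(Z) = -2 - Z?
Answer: 188037/12973 ≈ 14.494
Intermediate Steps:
X(Z) = 8 + Z (X(Z) = 6 - (-2 - Z) = 6 + (2 + Z) = 8 + Z)
188037/((-2975865 + 2988866) + (-76 - 4*X(-20))) = 188037/((-2975865 + 2988866) + (-76 - 4*(8 - 20))) = 188037/(13001 + (-76 - 4*(-12))) = 188037/(13001 + (-76 + 48)) = 188037/(13001 - 28) = 188037/12973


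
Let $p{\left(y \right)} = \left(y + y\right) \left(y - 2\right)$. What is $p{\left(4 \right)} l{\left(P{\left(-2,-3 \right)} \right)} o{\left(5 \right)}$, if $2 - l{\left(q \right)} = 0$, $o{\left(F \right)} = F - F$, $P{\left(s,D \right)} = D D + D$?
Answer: $0$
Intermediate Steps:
$P{\left(s,D \right)} = D + D^{2}$ ($P{\left(s,D \right)} = D^{2} + D = D + D^{2}$)
$o{\left(F \right)} = 0$
$l{\left(q \right)} = 2$ ($l{\left(q \right)} = 2 - 0 = 2 + 0 = 2$)
$p{\left(y \right)} = 2 y \left(-2 + y\right)$
$p{\left(4 \right)} l{\left(P{\left(-2,-3 \right)} \right)} o{\left(5 \right)} = 2 \cdot 4 \left(-2 + 4\right) 2 \cdot 0 = 2 \cdot 4 \cdot 2 \cdot 2 \cdot 0 = 16 \cdot 2 \cdot 0 = 32 \cdot 0 = 0$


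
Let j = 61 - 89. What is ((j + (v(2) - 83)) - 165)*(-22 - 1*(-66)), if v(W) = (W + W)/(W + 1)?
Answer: -36256/3 ≈ -12085.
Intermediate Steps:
v(W) = 2*W/(1 + W) (v(W) = (2*W)/(1 + W) = 2*W/(1 + W))
j = -28
((j + (v(2) - 83)) - 165)*(-22 - 1*(-66)) = ((-28 + (2*2/(1 + 2) - 83)) - 165)*(-22 - 1*(-66)) = ((-28 + (2*2/3 - 83)) - 165)*(-22 + 66) = ((-28 + (2*2*(1/3) - 83)) - 165)*44 = ((-28 + (4/3 - 83)) - 165)*44 = ((-28 - 245/3) - 165)*44 = (-329/3 - 165)*44 = -824/3*44 = -36256/3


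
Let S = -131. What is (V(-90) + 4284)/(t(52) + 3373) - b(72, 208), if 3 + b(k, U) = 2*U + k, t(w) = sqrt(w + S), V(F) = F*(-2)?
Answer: (-485*sqrt(79) + 1631441*I)/(sqrt(79) - 3373*I) ≈ -483.68 - 0.0034874*I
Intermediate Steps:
V(F) = -2*F
t(w) = sqrt(-131 + w) (t(w) = sqrt(w - 131) = sqrt(-131 + w))
b(k, U) = -3 + k + 2*U (b(k, U) = -3 + (2*U + k) = -3 + (k + 2*U) = -3 + k + 2*U)
(V(-90) + 4284)/(t(52) + 3373) - b(72, 208) = (-2*(-90) + 4284)/(sqrt(-131 + 52) + 3373) - (-3 + 72 + 2*208) = (180 + 4284)/(sqrt(-79) + 3373) - (-3 + 72 + 416) = 4464/(I*sqrt(79) + 3373) - 1*485 = 4464/(3373 + I*sqrt(79)) - 485 = -485 + 4464/(3373 + I*sqrt(79))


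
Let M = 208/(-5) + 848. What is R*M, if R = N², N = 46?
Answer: 8531712/5 ≈ 1.7063e+6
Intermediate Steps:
M = 4032/5 (M = 208*(-⅕) + 848 = -208/5 + 848 = 4032/5 ≈ 806.40)
R = 2116 (R = 46² = 2116)
R*M = 2116*(4032/5) = 8531712/5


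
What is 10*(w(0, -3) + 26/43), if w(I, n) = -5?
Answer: -1890/43 ≈ -43.953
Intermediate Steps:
10*(w(0, -3) + 26/43) = 10*(-5 + 26/43) = 10*(-189/43) = -1890/43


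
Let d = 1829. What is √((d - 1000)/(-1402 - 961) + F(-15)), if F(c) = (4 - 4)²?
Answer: I*√1958927/2363 ≈ 0.59231*I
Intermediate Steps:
F(c) = 0 (F(c) = 0² = 0)
√((d - 1000)/(-1402 - 961) + F(-15)) = √((1829 - 1000)/(-1402 - 961) + 0) = √(829/(-2363) + 0) = √(829*(-1/2363) + 0) = √(-829/2363 + 0) = √(-829/2363) = I*√1958927/2363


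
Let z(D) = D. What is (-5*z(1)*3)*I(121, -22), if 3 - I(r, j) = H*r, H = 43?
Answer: 78000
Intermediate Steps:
I(r, j) = 3 - 43*r
(-5*z(1)*3)*I(121, -22) = (-5*1*3)*(3 - 43*121) = (-5*3)*(3 - 5203) = -15*(-5200) = 78000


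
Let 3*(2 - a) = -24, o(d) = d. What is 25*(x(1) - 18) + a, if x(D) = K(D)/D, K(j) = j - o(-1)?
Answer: -390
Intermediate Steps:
a = 10 (a = 2 - ⅓*(-24) = 2 + 8 = 10)
K(j) = 1 + j (K(j) = j - 1*(-1) = j + 1 = 1 + j)
x(D) = (1 + D)/D
25*(x(1) - 18) + a = 25*((1 + 1)/1 - 18) + 10 = 25*(1*2 - 18) + 10 = 25*(2 - 18) + 10 = 25*(-16) + 10 = -400 + 10 = -390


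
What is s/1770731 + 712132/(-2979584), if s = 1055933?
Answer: 471311715845/1319010438976 ≈ 0.35732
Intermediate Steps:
s/1770731 + 712132/(-2979584) = 1055933/1770731 + 712132/(-2979584) = 1055933*(1/1770731) + 712132*(-1/2979584) = 1055933/1770731 - 178033/744896 = 471311715845/1319010438976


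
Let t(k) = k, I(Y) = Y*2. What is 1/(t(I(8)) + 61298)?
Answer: 1/61314 ≈ 1.6309e-5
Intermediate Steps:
I(Y) = 2*Y
1/(t(I(8)) + 61298) = 1/(2*8 + 61298) = 1/(16 + 61298) = 1/61314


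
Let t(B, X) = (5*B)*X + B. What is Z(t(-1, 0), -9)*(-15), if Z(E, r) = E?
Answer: 15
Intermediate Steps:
t(B, X) = B + 5*B*X (t(B, X) = 5*B*X + B = B + 5*B*X)
Z(t(-1, 0), -9)*(-15) = -(1 + 5*0)*(-15) = -(1 + 0)*(-15) = -1*1*(-15) = -1*(-15) = 15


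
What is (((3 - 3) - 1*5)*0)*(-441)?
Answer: 0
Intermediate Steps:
(((3 - 3) - 1*5)*0)*(-441) = ((0 - 5)*0)*(-441) = -5*0*(-441) = 0*(-441) = 0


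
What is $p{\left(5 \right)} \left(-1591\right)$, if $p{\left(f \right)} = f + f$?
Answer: $-15910$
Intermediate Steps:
$p{\left(f \right)} = 2 f$
$p{\left(5 \right)} \left(-1591\right) = 2 \cdot 5 \left(-1591\right) = 10 \left(-1591\right) = -15910$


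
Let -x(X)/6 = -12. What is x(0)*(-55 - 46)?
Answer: -7272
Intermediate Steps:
x(X) = 72 (x(X) = -6*(-12) = 72)
x(0)*(-55 - 46) = 72*(-55 - 46) = 72*(-101) = -7272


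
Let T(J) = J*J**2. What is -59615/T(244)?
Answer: -59615/14526784 ≈ -0.0041038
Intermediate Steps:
T(J) = J**3
-59615/T(244) = -59615/(244**3) = -59615/14526784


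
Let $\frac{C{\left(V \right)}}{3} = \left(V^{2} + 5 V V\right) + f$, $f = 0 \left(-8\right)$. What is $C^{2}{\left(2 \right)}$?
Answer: $5184$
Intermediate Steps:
$f = 0$
$C{\left(V \right)} = 18 V^{2}$ ($C{\left(V \right)} = 3 \left(\left(V^{2} + 5 V V\right) + 0\right) = 3 \left(\left(V^{2} + 5 V^{2}\right) + 0\right) = 3 \left(6 V^{2} + 0\right) = 3 \cdot 6 V^{2} = 18 V^{2}$)
$C^{2}{\left(2 \right)} = \left(18 \cdot 2^{2}\right)^{2} = \left(18 \cdot 4\right)^{2} = 72^{2} = 5184$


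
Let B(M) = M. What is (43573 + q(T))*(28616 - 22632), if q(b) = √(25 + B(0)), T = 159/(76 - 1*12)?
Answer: 260770752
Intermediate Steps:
T = 159/64 (T = 159/(76 - 12) = 159/64 ≈ 2.4844)
q(b) = 5 (q(b) = √(25 + 0) = √25 = 5)
(43573 + q(T))*(28616 - 22632) = (43573 + 5)*(28616 - 22632) = 43578*5984 = 260770752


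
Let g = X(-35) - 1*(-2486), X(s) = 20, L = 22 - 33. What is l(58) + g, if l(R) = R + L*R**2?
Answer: -34440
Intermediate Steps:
L = -11
l(R) = R - 11*R**2
g = 2506 (g = 20 - 1*(-2486) = 20 + 2486 = 2506)
l(58) + g = 58*(1 - 11*58) + 2506 = 58*(1 - 638) + 2506 = 58*(-637) + 2506 = -36946 + 2506 = -34440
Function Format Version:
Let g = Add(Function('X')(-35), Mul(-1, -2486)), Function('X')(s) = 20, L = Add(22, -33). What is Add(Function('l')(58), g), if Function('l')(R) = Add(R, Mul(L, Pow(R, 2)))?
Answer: -34440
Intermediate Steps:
L = -11
Function('l')(R) = Add(R, Mul(-11, Pow(R, 2)))
g = 2506 (g = Add(20, Mul(-1, -2486)) = Add(20, 2486) = 2506)
Add(Function('l')(58), g) = Add(Mul(58, Add(1, Mul(-11, 58))), 2506) = Add(Mul(58, Add(1, -638)), 2506) = Add(Mul(58, -637), 2506) = Add(-36946, 2506) = -34440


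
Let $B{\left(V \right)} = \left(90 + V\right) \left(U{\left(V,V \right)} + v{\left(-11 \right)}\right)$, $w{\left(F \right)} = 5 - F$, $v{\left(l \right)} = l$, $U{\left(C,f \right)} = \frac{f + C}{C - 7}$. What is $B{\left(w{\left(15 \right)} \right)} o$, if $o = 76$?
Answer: $- \frac{1015360}{17} \approx -59727.0$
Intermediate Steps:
$U{\left(C,f \right)} = \frac{C + f}{-7 + C}$
$B{\left(V \right)} = \left(-11 + \frac{2 V}{-7 + V}\right) \left(90 + V\right)$ ($B{\left(V \right)} = \left(90 + V\right) \left(\frac{V + V}{-7 + V} - 11\right) = \left(90 + V\right) \left(\frac{2 V}{-7 + V} - 11\right) = \left(90 + V\right) \left(-11 + \frac{2 V}{-7 + V}\right) = \left(-11 + \frac{2 V}{-7 + V}\right) \left(90 + V\right)$)
$B{\left(w{\left(15 \right)} \right)} o = \frac{6930 - 733 \left(5 - 15\right) - 9 \left(5 - 15\right)^{2}}{-7 + \left(5 - 15\right)} 76 = \frac{6930 - -7330 - 9 \left(-10\right)^{2}}{-7 - 10} \cdot 76 = \frac{6930 + 7330 - 900}{-17} \cdot 76 = - \frac{6930 + 7330 - 900}{17} \cdot 76 = \left(- \frac{1}{17}\right) 13360 \cdot 76 = \left(- \frac{13360}{17}\right) 76 = - \frac{1015360}{17}$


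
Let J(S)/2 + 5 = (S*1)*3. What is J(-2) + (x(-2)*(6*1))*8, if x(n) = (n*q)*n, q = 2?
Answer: 362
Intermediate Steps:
x(n) = 2*n² (x(n) = (n*2)*n = (2*n)*n = 2*n²)
J(S) = -10 + 6*S (J(S) = -10 + 2*((S*1)*3) = -10 + 2*(S*3) = -10 + 2*(3*S) = -10 + 6*S)
J(-2) + (x(-2)*(6*1))*8 = (-10 + 6*(-2)) + ((2*(-2)²)*(6*1))*8 = (-10 - 12) + ((2*4)*6)*8 = -22 + (8*6)*8 = -22 + 48*8 = -22 + 384 = 362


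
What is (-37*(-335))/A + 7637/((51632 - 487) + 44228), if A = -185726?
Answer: 236241127/17713245798 ≈ 0.013337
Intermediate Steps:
(-37*(-335))/A + 7637/((51632 - 487) + 44228) = -37*(-335)/(-185726) + 7637/((51632 - 487) + 44228) = 12395*(-1/185726) + 7637/(51145 + 44228) = -12395/185726 + 7637/95373 = 236241127/17713245798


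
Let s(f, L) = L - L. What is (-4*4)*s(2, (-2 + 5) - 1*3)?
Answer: 0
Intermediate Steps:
s(f, L) = 0
(-4*4)*s(2, (-2 + 5) - 1*3) = -4*4*0 = -16*0 = 0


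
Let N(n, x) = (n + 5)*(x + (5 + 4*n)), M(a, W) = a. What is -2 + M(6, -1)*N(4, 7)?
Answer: 1510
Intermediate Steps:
N(n, x) = (5 + n)*(5 + x + 4*n)
-2 + M(6, -1)*N(4, 7) = -2 + 6*(25 + 4*4² + 5*7 + 25*4 + 4*7) = -2 + 6*(25 + 4*16 + 35 + 100 + 28) = -2 + 6*(25 + 64 + 35 + 100 + 28) = -2 + 6*252 = -2 + 1512 = 1510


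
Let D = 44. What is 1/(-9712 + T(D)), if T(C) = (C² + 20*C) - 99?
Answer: -1/6995 ≈ -0.00014296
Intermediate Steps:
T(C) = -99 + C² + 20*C
1/(-9712 + T(D)) = 1/(-9712 + (-99 + 44² + 20*44)) = 1/(-9712 + (-99 + 1936 + 880)) = 1/(-9712 + 2717) = 1/(-6995) = -1/6995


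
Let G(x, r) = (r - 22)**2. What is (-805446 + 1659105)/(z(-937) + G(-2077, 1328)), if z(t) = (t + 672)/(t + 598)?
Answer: 289390401/578210869 ≈ 0.50049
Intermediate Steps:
z(t) = (672 + t)/(598 + t)
G(x, r) = (-22 + r)**2
(-805446 + 1659105)/(z(-937) + G(-2077, 1328)) = (-805446 + 1659105)/((672 - 937)/(598 - 937) + (-22 + 1328)**2) = 853659/(-265/(-339) + 1306**2) = 853659/(-1/339*(-265) + 1705636) = 853659/(265/339 + 1705636) = 853659/(578210869/339) = 853659*(339/578210869) = 289390401/578210869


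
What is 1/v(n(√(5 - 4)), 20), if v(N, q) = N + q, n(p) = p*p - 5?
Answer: 1/16 ≈ 0.062500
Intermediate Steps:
n(p) = -5 + p² (n(p) = p² - 5 = -5 + p²)
1/v(n(√(5 - 4)), 20) = 1/((-5 + (√(5 - 4))²) + 20) = 1/((-5 + (√1)²) + 20) = 1/((-5 + 1²) + 20) = 1/((-5 + 1) + 20) = 1/(-4 + 20) = 1/16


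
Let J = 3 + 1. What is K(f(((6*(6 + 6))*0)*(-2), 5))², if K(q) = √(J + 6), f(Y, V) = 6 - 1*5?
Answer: 10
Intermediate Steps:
J = 4
f(Y, V) = 1 (f(Y, V) = 6 - 5 = 1)
K(q) = √10 (K(q) = √(4 + 6) = √10)
K(f(((6*(6 + 6))*0)*(-2), 5))² = (√10)² = 10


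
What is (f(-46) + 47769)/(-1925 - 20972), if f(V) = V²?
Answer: -49885/22897 ≈ -2.1787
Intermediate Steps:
(f(-46) + 47769)/(-1925 - 20972) = ((-46)² + 47769)/(-1925 - 20972) = (2116 + 47769)/(-22897) = 49885*(-1/22897) = -49885/22897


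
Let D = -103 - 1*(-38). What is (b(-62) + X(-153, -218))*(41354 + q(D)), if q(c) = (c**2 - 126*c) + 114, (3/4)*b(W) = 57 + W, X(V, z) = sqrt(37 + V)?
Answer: -359220 + 107766*I*sqrt(29) ≈ -3.5922e+5 + 5.8034e+5*I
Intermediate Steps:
D = -65 (D = -103 + 38 = -65)
b(W) = 76 + 4*W/3 (b(W) = 4*(57 + W)/3 = 76 + 4*W/3)
q(c) = 114 + c**2 - 126*c
(b(-62) + X(-153, -218))*(41354 + q(D)) = ((76 + (4/3)*(-62)) + sqrt(37 - 153))*(41354 + (114 + (-65)**2 - 126*(-65))) = ((76 - 248/3) + sqrt(-116))*(41354 + (114 + 4225 + 8190)) = (-20/3 + 2*I*sqrt(29))*(41354 + 12529) = (-20/3 + 2*I*sqrt(29))*53883 = -359220 + 107766*I*sqrt(29)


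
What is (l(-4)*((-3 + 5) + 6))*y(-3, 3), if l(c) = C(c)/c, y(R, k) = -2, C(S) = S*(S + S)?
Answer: 128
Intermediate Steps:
C(S) = 2*S² (C(S) = S*(2*S) = 2*S²)
l(c) = 2*c (l(c) = (2*c²)/c = 2*c)
(l(-4)*((-3 + 5) + 6))*y(-3, 3) = ((2*(-4))*((-3 + 5) + 6))*(-2) = -8*(2 + 6)*(-2) = -8*8*(-2) = -64*(-2) = 128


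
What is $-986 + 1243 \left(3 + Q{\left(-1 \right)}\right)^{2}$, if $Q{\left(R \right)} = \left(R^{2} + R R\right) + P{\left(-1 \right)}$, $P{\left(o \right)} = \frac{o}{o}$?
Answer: $43762$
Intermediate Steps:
$P{\left(o \right)} = 1$
$Q{\left(R \right)} = 1 + 2 R^{2}$ ($Q{\left(R \right)} = \left(R^{2} + R R\right) + 1 = \left(R^{2} + R^{2}\right) + 1 = 2 R^{2} + 1 = 1 + 2 R^{2}$)
$-986 + 1243 \left(3 + Q{\left(-1 \right)}\right)^{2} = -986 + 1243 \left(3 + \left(1 + 2 \left(-1\right)^{2}\right)\right)^{2} = -986 + 1243 \left(3 + \left(1 + 2 \cdot 1\right)\right)^{2} = -986 + 1243 \left(3 + \left(1 + 2\right)\right)^{2} = -986 + 1243 \left(3 + 3\right)^{2} = -986 + 1243 \cdot 6^{2} = -986 + 1243 \cdot 36 = -986 + 44748 = 43762$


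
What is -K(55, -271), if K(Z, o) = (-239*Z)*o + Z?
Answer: -3562350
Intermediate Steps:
K(Z, o) = Z - 239*Z*o (K(Z, o) = -239*Z*o + Z = Z - 239*Z*o)
-K(55, -271) = -55*(1 - 239*(-271)) = -55*(1 + 64769) = -55*64770 = -1*3562350 = -3562350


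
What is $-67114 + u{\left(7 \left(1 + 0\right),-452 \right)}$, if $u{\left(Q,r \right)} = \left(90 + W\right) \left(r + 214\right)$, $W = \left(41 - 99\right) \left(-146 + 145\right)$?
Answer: $-102338$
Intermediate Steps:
$W = 58$ ($W = \left(-58\right) \left(-1\right) = 58$)
$u{\left(Q,r \right)} = 31672 + 148 r$ ($u{\left(Q,r \right)} = \left(90 + 58\right) \left(r + 214\right) = 148 \left(214 + r\right) = 31672 + 148 r$)
$-67114 + u{\left(7 \left(1 + 0\right),-452 \right)} = -67114 + \left(31672 + 148 \left(-452\right)\right) = -67114 + \left(31672 - 66896\right) = -67114 - 35224 = -102338$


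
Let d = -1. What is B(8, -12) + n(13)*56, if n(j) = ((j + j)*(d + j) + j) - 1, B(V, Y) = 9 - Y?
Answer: 18165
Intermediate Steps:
n(j) = -1 + j + 2*j*(-1 + j) (n(j) = ((j + j)*(-1 + j) + j) - 1 = ((2*j)*(-1 + j) + j) - 1 = (2*j*(-1 + j) + j) - 1 = (j + 2*j*(-1 + j)) - 1 = -1 + j + 2*j*(-1 + j))
B(8, -12) + n(13)*56 = (9 - 1*(-12)) + (-1 - 1*13 + 2*13²)*56 = (9 + 12) + (-1 - 13 + 2*169)*56 = 21 + (-1 - 13 + 338)*56 = 21 + 324*56 = 21 + 18144 = 18165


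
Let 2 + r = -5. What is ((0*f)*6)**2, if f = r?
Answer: 0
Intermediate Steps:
r = -7 (r = -2 - 5 = -7)
f = -7
((0*f)*6)**2 = ((0*(-7))*6)**2 = (0*6)**2 = 0**2 = 0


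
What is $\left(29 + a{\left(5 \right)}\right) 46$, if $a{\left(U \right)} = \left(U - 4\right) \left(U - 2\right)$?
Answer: $1472$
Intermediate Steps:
$a{\left(U \right)} = \left(-4 + U\right) \left(-2 + U\right)$
$\left(29 + a{\left(5 \right)}\right) 46 = \left(29 + \left(8 + 5^{2} - 30\right)\right) 46 = \left(29 + \left(8 + 25 - 30\right)\right) 46 = \left(29 + 3\right) 46 = 32 \cdot 46 = 1472$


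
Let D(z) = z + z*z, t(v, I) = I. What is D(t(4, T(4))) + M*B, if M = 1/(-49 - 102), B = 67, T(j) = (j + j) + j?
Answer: 23489/151 ≈ 155.56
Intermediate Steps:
T(j) = 3*j (T(j) = 2*j + j = 3*j)
D(z) = z + z²
M = -1/151 (M = 1/(-151) = -1/151 ≈ -0.0066225)
D(t(4, T(4))) + M*B = (3*4)*(1 + 3*4) - 1/151*67 = 12*(1 + 12) - 67/151 = 12*13 - 67/151 = 156 - 67/151 = 23489/151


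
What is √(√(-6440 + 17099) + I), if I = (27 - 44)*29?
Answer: √(-493 + √10659) ≈ 19.742*I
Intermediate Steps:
I = -493 (I = -17*29 = -493)
√(√(-6440 + 17099) + I) = √(√(-6440 + 17099) - 493) = √(√10659 - 493) = √(-493 + √10659)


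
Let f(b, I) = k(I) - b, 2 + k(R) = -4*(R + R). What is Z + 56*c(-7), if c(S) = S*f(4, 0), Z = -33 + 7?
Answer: 2326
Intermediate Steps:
Z = -26
k(R) = -2 - 8*R (k(R) = -2 - 4*(R + R) = -2 - 8*R)
f(b, I) = -2 - b - 8*I (f(b, I) = (-2 - 8*I) - b = -2 - b - 8*I)
c(S) = -6*S (c(S) = S*(-2 - 1*4 - 8*0) = S*(-2 - 4 + 0) = S*(-6) = -6*S)
Z + 56*c(-7) = -26 + 56*(-6*(-7)) = -26 + 56*42 = -26 + 2352 = 2326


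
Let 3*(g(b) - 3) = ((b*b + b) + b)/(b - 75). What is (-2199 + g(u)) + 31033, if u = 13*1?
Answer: 1787829/62 ≈ 28836.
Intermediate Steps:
u = 13
g(b) = 3 + (b**2 + 2*b)/(3*(-75 + b)) (g(b) = 3 + (((b*b + b) + b)/(b - 75))/3 = 3 + (((b**2 + b) + b)/(-75 + b))/3 = 3 + (((b + b**2) + b)/(-75 + b))/3 = 3 + ((b**2 + 2*b)/(-75 + b))/3 = 3 + (b**2 + 2*b)/(3*(-75 + b)))
(-2199 + g(u)) + 31033 = (-2199 + (-675 + 13**2 + 11*13)/(3*(-75 + 13))) + 31033 = (-2199 + (1/3)*(-675 + 169 + 143)/(-62)) + 31033 = (-2199 + (1/3)*(-1/62)*(-363)) + 31033 = (-2199 + 121/62) + 31033 = -136217/62 + 31033 = 1787829/62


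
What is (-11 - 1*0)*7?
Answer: -77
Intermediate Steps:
(-11 - 1*0)*7 = (-11 + 0)*7 = -11*7 = -77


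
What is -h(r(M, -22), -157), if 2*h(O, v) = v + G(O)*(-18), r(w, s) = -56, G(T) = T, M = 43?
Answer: -851/2 ≈ -425.50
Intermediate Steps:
h(O, v) = v/2 - 9*O (h(O, v) = (v + O*(-18))/2 = (v - 18*O)/2 = v/2 - 9*O)
-h(r(M, -22), -157) = -((1/2)*(-157) - 9*(-56)) = -(-157/2 + 504) = -1*851/2 = -851/2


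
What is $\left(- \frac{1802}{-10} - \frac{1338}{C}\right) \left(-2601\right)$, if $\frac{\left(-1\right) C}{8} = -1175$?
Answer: $- \frac{2201150871}{4700} \approx -4.6833 \cdot 10^{5}$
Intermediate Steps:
$C = 9400$ ($C = \left(-8\right) \left(-1175\right) = 9400$)
$\left(- \frac{1802}{-10} - \frac{1338}{C}\right) \left(-2601\right) = \left(- \frac{1802}{-10} - \frac{1338}{9400}\right) \left(-2601\right) = \left(\left(-1802\right) \left(- \frac{1}{10}\right) - \frac{669}{4700}\right) \left(-2601\right) = \left(\frac{901}{5} - \frac{669}{4700}\right) \left(-2601\right) = \frac{846271}{4700} \left(-2601\right) = - \frac{2201150871}{4700}$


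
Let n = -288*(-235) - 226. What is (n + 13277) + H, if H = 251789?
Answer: 332520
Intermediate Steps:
n = 67454 (n = 67680 - 226 = 67454)
(n + 13277) + H = (67454 + 13277) + 251789 = 80731 + 251789 = 332520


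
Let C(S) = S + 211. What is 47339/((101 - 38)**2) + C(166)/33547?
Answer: 1589577746/133148043 ≈ 11.938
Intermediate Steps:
C(S) = 211 + S
47339/((101 - 38)**2) + C(166)/33547 = 47339/((101 - 38)**2) + (211 + 166)/33547 = 47339/(63**2) + 377*(1/33547) = 47339/3969 + 377/33547 = 1589577746/133148043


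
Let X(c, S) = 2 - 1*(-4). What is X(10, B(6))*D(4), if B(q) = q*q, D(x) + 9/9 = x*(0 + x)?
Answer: 90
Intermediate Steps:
D(x) = -1 + x**2 (D(x) = -1 + x*(0 + x) = -1 + x*x = -1 + x**2)
B(q) = q**2
X(c, S) = 6 (X(c, S) = 2 + 4 = 6)
X(10, B(6))*D(4) = 6*(-1 + 4**2) = 6*(-1 + 16) = 6*15 = 90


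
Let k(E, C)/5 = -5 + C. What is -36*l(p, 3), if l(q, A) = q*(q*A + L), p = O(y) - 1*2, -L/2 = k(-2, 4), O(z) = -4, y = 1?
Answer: -1728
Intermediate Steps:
k(E, C) = -25 + 5*C (k(E, C) = 5*(-5 + C) = -25 + 5*C)
L = 10 (L = -2*(-25 + 5*4) = -2*(-25 + 20) = -2*(-5) = 10)
p = -6 (p = -4 - 1*2 = -4 - 2 = -6)
l(q, A) = q*(10 + A*q) (l(q, A) = q*(q*A + 10) = q*(A*q + 10) = q*(10 + A*q))
-36*l(p, 3) = -(-216)*(10 + 3*(-6)) = -(-216)*(10 - 18) = -(-216)*(-8) = -36*48 = -1728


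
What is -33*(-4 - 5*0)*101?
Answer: 13332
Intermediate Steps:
-33*(-4 - 5*0)*101 = -33*(-4 + 0)*101 = -33*(-4)*101 = 132*101 = 13332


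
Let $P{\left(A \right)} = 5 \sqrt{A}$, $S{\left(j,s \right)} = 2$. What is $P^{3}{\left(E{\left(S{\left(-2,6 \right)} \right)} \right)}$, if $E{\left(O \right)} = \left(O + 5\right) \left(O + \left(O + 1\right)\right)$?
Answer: $4375 \sqrt{35} \approx 25883.0$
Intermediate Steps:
$E{\left(O \right)} = \left(1 + 2 O\right) \left(5 + O\right)$ ($E{\left(O \right)} = \left(5 + O\right) \left(O + \left(1 + O\right)\right) = \left(5 + O\right) \left(1 + 2 O\right) = \left(1 + 2 O\right) \left(5 + O\right)$)
$P^{3}{\left(E{\left(S{\left(-2,6 \right)} \right)} \right)} = \left(5 \sqrt{5 + 2 \cdot 2^{2} + 11 \cdot 2}\right)^{3} = \left(5 \sqrt{5 + 2 \cdot 4 + 22}\right)^{3} = \left(5 \sqrt{5 + 8 + 22}\right)^{3} = \left(5 \sqrt{35}\right)^{3} = 4375 \sqrt{35}$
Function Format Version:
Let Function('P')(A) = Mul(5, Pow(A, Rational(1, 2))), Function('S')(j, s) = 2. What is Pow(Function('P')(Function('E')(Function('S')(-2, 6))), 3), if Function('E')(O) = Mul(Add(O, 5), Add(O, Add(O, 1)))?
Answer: Mul(4375, Pow(35, Rational(1, 2))) ≈ 25883.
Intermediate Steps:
Function('E')(O) = Mul(Add(1, Mul(2, O)), Add(5, O)) (Function('E')(O) = Mul(Add(5, O), Add(O, Add(1, O))) = Mul(Add(5, O), Add(1, Mul(2, O))) = Mul(Add(1, Mul(2, O)), Add(5, O)))
Pow(Function('P')(Function('E')(Function('S')(-2, 6))), 3) = Pow(Mul(5, Pow(Add(5, Mul(2, Pow(2, 2)), Mul(11, 2)), Rational(1, 2))), 3) = Pow(Mul(5, Pow(Add(5, Mul(2, 4), 22), Rational(1, 2))), 3) = Pow(Mul(5, Pow(Add(5, 8, 22), Rational(1, 2))), 3) = Pow(Mul(5, Pow(35, Rational(1, 2))), 3) = Mul(4375, Pow(35, Rational(1, 2)))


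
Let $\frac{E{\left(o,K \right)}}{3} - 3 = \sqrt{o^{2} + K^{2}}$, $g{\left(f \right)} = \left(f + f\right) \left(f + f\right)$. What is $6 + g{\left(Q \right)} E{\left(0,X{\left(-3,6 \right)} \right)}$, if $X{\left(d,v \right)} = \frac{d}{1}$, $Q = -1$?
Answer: $78$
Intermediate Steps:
$X{\left(d,v \right)} = d$ ($X{\left(d,v \right)} = d 1 = d$)
$g{\left(f \right)} = 4 f^{2}$ ($g{\left(f \right)} = 2 f 2 f = 4 f^{2}$)
$E{\left(o,K \right)} = 9 + 3 \sqrt{K^{2} + o^{2}}$ ($E{\left(o,K \right)} = 9 + 3 \sqrt{o^{2} + K^{2}} = 9 + 3 \sqrt{K^{2} + o^{2}}$)
$6 + g{\left(Q \right)} E{\left(0,X{\left(-3,6 \right)} \right)} = 6 + 4 \left(-1\right)^{2} \left(9 + 3 \sqrt{\left(-3\right)^{2} + 0^{2}}\right) = 6 + 4 \cdot 1 \left(9 + 3 \sqrt{9 + 0}\right) = 6 + 4 \left(9 + 3 \sqrt{9}\right) = 6 + 4 \left(9 + 3 \cdot 3\right) = 6 + 4 \left(9 + 9\right) = 6 + 4 \cdot 18 = 6 + 72 = 78$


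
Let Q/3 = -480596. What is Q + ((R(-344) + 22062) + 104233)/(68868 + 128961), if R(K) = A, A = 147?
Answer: -285227351810/197829 ≈ -1.4418e+6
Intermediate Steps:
R(K) = 147
Q = -1441788 (Q = 3*(-480596) = -1441788)
Q + ((R(-344) + 22062) + 104233)/(68868 + 128961) = -1441788 + ((147 + 22062) + 104233)/(68868 + 128961) = -1441788 + (22209 + 104233)/197829 = -1441788 + 126442*(1/197829) = -1441788 + 126442/197829 = -285227351810/197829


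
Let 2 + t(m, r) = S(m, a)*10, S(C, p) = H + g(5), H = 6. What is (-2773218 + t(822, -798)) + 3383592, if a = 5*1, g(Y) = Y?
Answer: 610482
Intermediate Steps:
a = 5
S(C, p) = 11 (S(C, p) = 6 + 5 = 11)
t(m, r) = 108 (t(m, r) = -2 + 11*10 = -2 + 110 = 108)
(-2773218 + t(822, -798)) + 3383592 = (-2773218 + 108) + 3383592 = -2773110 + 3383592 = 610482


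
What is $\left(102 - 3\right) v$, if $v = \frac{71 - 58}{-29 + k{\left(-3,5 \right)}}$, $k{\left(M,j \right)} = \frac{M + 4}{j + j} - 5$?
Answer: $- \frac{4290}{113} \approx -37.965$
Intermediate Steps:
$k{\left(M,j \right)} = -5 + \frac{4 + M}{2 j}$ ($k{\left(M,j \right)} = \frac{4 + M}{2 j} - 5 = -5 + \frac{4 + M}{2 j}$)
$v = - \frac{130}{339}$ ($v = \frac{71 - 58}{-29 + \frac{4 - 3 - 50}{2 \cdot 5}} = \frac{13}{-29 + \frac{1}{2} \cdot \frac{1}{5} \left(4 - 3 - 50\right)} = \frac{13}{-29 + \frac{1}{2} \cdot \frac{1}{5} \left(-49\right)} = \frac{13}{-29 - \frac{49}{10}} = \frac{13}{- \frac{339}{10}} = 13 \left(- \frac{10}{339}\right) = - \frac{130}{339} \approx -0.38348$)
$\left(102 - 3\right) v = \left(102 - 3\right) \left(- \frac{130}{339}\right) = 99 \left(- \frac{130}{339}\right) = - \frac{4290}{113}$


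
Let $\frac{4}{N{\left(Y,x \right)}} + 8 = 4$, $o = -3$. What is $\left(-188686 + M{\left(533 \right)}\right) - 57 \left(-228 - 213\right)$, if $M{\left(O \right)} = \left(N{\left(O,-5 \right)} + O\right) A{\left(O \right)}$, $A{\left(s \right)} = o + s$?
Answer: $118411$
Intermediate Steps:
$A{\left(s \right)} = -3 + s$
$N{\left(Y,x \right)} = -1$ ($N{\left(Y,x \right)} = \frac{4}{-8 + 4} = \frac{4}{-4} = 4 \left(- \frac{1}{4}\right) = -1$)
$M{\left(O \right)} = \left(-1 + O\right) \left(-3 + O\right)$
$\left(-188686 + M{\left(533 \right)}\right) - 57 \left(-228 - 213\right) = \left(-188686 + \left(-1 + 533\right) \left(-3 + 533\right)\right) - 57 \left(-228 - 213\right) = \left(-188686 + 532 \cdot 530\right) - -25137 = \left(-188686 + 281960\right) + 25137 = 93274 + 25137 = 118411$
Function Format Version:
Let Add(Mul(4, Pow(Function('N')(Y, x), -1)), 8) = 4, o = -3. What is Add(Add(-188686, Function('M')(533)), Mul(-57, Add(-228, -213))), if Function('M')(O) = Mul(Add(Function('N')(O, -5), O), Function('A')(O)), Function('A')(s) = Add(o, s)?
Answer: 118411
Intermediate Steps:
Function('A')(s) = Add(-3, s)
Function('N')(Y, x) = -1 (Function('N')(Y, x) = Mul(4, Pow(Add(-8, 4), -1)) = Mul(4, Pow(-4, -1)) = Mul(4, Rational(-1, 4)) = -1)
Function('M')(O) = Mul(Add(-1, O), Add(-3, O))
Add(Add(-188686, Function('M')(533)), Mul(-57, Add(-228, -213))) = Add(Add(-188686, Mul(Add(-1, 533), Add(-3, 533))), Mul(-57, Add(-228, -213))) = Add(Add(-188686, Mul(532, 530)), Mul(-57, -441)) = Add(Add(-188686, 281960), 25137) = Add(93274, 25137) = 118411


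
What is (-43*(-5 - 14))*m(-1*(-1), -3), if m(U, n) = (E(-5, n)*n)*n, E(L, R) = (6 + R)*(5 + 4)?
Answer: 198531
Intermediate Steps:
E(L, R) = 54 + 9*R (E(L, R) = (6 + R)*9 = 54 + 9*R)
m(U, n) = n²*(54 + 9*n) (m(U, n) = ((54 + 9*n)*n)*n = (n*(54 + 9*n))*n = n²*(54 + 9*n))
(-43*(-5 - 14))*m(-1*(-1), -3) = (-43*(-5 - 14))*(9*(-3)²*(6 - 3)) = (-43*(-19))*(9*9*3) = 817*243 = 198531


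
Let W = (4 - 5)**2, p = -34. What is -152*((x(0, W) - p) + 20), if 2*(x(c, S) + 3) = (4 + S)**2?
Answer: -9652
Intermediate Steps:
W = 1 (W = (-1)**2 = 1)
x(c, S) = -3 + (4 + S)**2/2
-152*((x(0, W) - p) + 20) = -152*(((-3 + (4 + 1)**2/2) - 1*(-34)) + 20) = -152*(((-3 + (1/2)*5**2) + 34) + 20) = -152*(((-3 + (1/2)*25) + 34) + 20) = -152*(((-3 + 25/2) + 34) + 20) = -152*((19/2 + 34) + 20) = -152*(87/2 + 20) = -152*127/2 = -9652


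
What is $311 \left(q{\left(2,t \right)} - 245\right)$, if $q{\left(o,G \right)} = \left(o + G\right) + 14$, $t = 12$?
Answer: $-67487$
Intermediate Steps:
$q{\left(o,G \right)} = 14 + G + o$ ($q{\left(o,G \right)} = \left(G + o\right) + 14 = 14 + G + o$)
$311 \left(q{\left(2,t \right)} - 245\right) = 311 \left(\left(14 + 12 + 2\right) - 245\right) = 311 \left(28 - 245\right) = 311 \left(-217\right) = -67487$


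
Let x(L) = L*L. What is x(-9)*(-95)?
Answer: -7695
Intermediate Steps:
x(L) = L²
x(-9)*(-95) = (-9)²*(-95) = 81*(-95) = -7695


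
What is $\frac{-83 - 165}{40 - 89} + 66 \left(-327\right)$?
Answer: $- \frac{1057270}{49} \approx -21577.0$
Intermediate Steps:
$\frac{-83 - 165}{40 - 89} + 66 \left(-327\right) = - \frac{248}{-49} - 21582 = \left(-248\right) \left(- \frac{1}{49}\right) - 21582 = \frac{248}{49} - 21582 = - \frac{1057270}{49}$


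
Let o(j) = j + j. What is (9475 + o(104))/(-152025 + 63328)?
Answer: -9683/88697 ≈ -0.10917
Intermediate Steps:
o(j) = 2*j
(9475 + o(104))/(-152025 + 63328) = (9475 + 2*104)/(-152025 + 63328) = (9475 + 208)/(-88697) = 9683*(-1/88697) = -9683/88697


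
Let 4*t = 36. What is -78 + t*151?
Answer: 1281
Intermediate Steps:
t = 9 (t = (1/4)*36 = 9)
-78 + t*151 = -78 + 9*151 = -78 + 1359 = 1281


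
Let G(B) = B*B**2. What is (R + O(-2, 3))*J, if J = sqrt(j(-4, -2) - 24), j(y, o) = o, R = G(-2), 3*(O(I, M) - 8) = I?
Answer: -2*I*sqrt(26)/3 ≈ -3.3993*I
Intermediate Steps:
O(I, M) = 8 + I/3
G(B) = B**3
R = -8 (R = (-2)**3 = -8)
J = I*sqrt(26) (J = sqrt(-2 - 24) = sqrt(-26) = I*sqrt(26) ≈ 5.099*I)
(R + O(-2, 3))*J = (-8 + (8 + (1/3)*(-2)))*(I*sqrt(26)) = (-8 + (8 - 2/3))*(I*sqrt(26)) = (-8 + 22/3)*(I*sqrt(26)) = -2*I*sqrt(26)/3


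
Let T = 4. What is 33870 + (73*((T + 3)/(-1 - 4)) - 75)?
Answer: 168464/5 ≈ 33693.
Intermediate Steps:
33870 + (73*((T + 3)/(-1 - 4)) - 75) = 33870 + (73*((4 + 3)/(-1 - 4)) - 75) = 33870 + (73*(7/(-5)) - 75) = 33870 + (73*(7*(-⅕)) - 75) = 33870 + (73*(-7/5) - 75) = 33870 + (-511/5 - 75) = 33870 - 886/5 = 168464/5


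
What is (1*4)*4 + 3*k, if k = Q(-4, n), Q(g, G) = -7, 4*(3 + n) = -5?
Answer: -5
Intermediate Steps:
n = -17/4 (n = -3 + (¼)*(-5) = -3 - 5/4 = -17/4 ≈ -4.2500)
k = -7
(1*4)*4 + 3*k = (1*4)*4 + 3*(-7) = 4*4 - 21 = 16 - 21 = -5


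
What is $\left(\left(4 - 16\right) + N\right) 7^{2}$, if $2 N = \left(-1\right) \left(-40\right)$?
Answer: $392$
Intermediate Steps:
$N = 20$ ($N = \frac{\left(-1\right) \left(-40\right)}{2} = \frac{1}{2} \cdot 40 = 20$)
$\left(\left(4 - 16\right) + N\right) 7^{2} = \left(\left(4 - 16\right) + 20\right) 7^{2} = \left(-12 + 20\right) 49 = 8 \cdot 49 = 392$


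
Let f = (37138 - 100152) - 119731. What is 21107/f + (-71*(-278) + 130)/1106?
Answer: 1803716659/101057985 ≈ 17.848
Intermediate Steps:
f = -182745 (f = -63014 - 119731 = -182745)
21107/f + (-71*(-278) + 130)/1106 = 21107/(-182745) + (-71*(-278) + 130)/1106 = 21107*(-1/182745) + (19738 + 130)*(1/1106) = -21107/182745 + 19868*(1/1106) = -21107/182745 + 9934/553 = 1803716659/101057985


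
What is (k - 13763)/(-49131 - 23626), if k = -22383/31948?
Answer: 439722707/2324440636 ≈ 0.18917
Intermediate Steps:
k = -22383/31948 (k = -22383*1/31948 = -22383/31948 ≈ -0.70061)
(k - 13763)/(-49131 - 23626) = (-22383/31948 - 13763)/(-49131 - 23626) = -439722707/31948/(-72757) = -439722707/31948*(-1/72757) = 439722707/2324440636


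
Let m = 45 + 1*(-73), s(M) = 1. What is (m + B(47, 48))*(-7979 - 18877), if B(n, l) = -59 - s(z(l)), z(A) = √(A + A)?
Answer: 2363328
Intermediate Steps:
z(A) = √2*√A (z(A) = √(2*A) = √2*√A)
B(n, l) = -60 (B(n, l) = -59 - 1*1 = -59 - 1 = -60)
m = -28 (m = 45 - 73 = -28)
(m + B(47, 48))*(-7979 - 18877) = (-28 - 60)*(-7979 - 18877) = -88*(-26856) = 2363328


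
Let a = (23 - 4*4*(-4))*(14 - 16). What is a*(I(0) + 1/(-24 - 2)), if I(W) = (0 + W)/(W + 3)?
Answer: 87/13 ≈ 6.6923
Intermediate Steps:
a = -174 (a = (23 - 16*(-4))*(-2) = (23 + 64)*(-2) = 87*(-2) = -174)
I(W) = W/(3 + W)
a*(I(0) + 1/(-24 - 2)) = -174*(0/(3 + 0) + 1/(-24 - 2)) = -174*(0/3 + 1/(-26)) = -174*(0*(⅓) - 1/26) = -174*(0 - 1/26) = -174*(-1/26) = 87/13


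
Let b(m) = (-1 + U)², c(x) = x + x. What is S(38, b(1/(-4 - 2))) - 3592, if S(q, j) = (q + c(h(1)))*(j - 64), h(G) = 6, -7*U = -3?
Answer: -332008/49 ≈ -6775.7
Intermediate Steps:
U = 3/7 (U = -⅐*(-3) = 3/7 ≈ 0.42857)
c(x) = 2*x
b(m) = 16/49 (b(m) = (-1 + 3/7)² = (-4/7)² = 16/49)
S(q, j) = (-64 + j)*(12 + q) (S(q, j) = (q + 2*6)*(j - 64) = (q + 12)*(-64 + j) = (12 + q)*(-64 + j) = (-64 + j)*(12 + q))
S(38, b(1/(-4 - 2))) - 3592 = (-768 - 64*38 + 12*(16/49) + (16/49)*38) - 3592 = (-768 - 2432 + 192/49 + 608/49) - 3592 = -156000/49 - 3592 = -332008/49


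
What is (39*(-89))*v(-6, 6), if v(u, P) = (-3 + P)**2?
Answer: -31239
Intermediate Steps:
(39*(-89))*v(-6, 6) = (39*(-89))*(-3 + 6)**2 = -3471*3**2 = -3471*9 = -31239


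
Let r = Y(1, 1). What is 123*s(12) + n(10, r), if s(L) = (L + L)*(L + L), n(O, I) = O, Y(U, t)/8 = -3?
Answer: 70858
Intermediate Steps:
Y(U, t) = -24 (Y(U, t) = 8*(-3) = -24)
r = -24
s(L) = 4*L² (s(L) = (2*L)*(2*L) = 4*L²)
123*s(12) + n(10, r) = 123*(4*12²) + 10 = 123*(4*144) + 10 = 123*576 + 10 = 70848 + 10 = 70858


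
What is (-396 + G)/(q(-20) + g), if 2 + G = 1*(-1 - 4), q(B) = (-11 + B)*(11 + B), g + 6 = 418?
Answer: -403/691 ≈ -0.58321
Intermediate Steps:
g = 412 (g = -6 + 418 = 412)
G = -7 (G = -2 + 1*(-1 - 4) = -2 + 1*(-5) = -2 - 5 = -7)
(-396 + G)/(q(-20) + g) = (-396 - 7)/((-121 + (-20)²) + 412) = -403/((-121 + 400) + 412) = -403/(279 + 412) = -403/691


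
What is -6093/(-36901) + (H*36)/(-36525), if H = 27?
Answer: 62226351/449269675 ≈ 0.13851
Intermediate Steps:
-6093/(-36901) + (H*36)/(-36525) = -6093/(-36901) + (27*36)/(-36525) = -6093*(-1/36901) + 972*(-1/36525) = 6093/36901 - 324/12175 = 62226351/449269675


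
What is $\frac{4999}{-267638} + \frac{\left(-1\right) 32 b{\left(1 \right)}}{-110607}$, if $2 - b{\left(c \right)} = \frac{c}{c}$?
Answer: $- \frac{77765711}{4228948038} \approx -0.018389$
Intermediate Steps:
$b{\left(c \right)} = 1$ ($b{\left(c \right)} = 2 - \frac{c}{c} = 2 - 1 = 1$)
$\frac{4999}{-267638} + \frac{\left(-1\right) 32 b{\left(1 \right)}}{-110607} = \frac{4999}{-267638} + \frac{\left(-1\right) 32 \cdot 1}{-110607} = 4999 \left(- \frac{1}{267638}\right) + \left(-32\right) 1 \left(- \frac{1}{110607}\right) = - \frac{4999}{267638} - - \frac{32}{110607} = - \frac{4999}{267638} + \frac{32}{110607} = - \frac{77765711}{4228948038}$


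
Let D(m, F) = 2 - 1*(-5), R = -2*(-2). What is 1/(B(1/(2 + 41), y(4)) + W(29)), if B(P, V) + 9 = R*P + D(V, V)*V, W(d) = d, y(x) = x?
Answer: 43/2068 ≈ 0.020793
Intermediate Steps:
R = 4
D(m, F) = 7 (D(m, F) = 2 + 5 = 7)
B(P, V) = -9 + 4*P + 7*V (B(P, V) = -9 + (4*P + 7*V) = -9 + 4*P + 7*V)
1/(B(1/(2 + 41), y(4)) + W(29)) = 1/((-9 + 4/(2 + 41) + 7*4) + 29) = 1/((-9 + 4/43 + 28) + 29) = 1/(821/43 + 29) = 1/(2068/43) = 43/2068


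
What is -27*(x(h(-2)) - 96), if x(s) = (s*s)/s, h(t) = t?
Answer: 2646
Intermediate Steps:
x(s) = s (x(s) = s²/s = s)
-27*(x(h(-2)) - 96) = -27*(-2 - 96) = -27*(-98) = 2646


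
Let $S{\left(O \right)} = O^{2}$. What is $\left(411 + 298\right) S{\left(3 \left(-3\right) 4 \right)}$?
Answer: $918864$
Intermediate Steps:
$\left(411 + 298\right) S{\left(3 \left(-3\right) 4 \right)} = \left(411 + 298\right) \left(3 \left(-3\right) 4\right)^{2} = 709 \left(\left(-9\right) 4\right)^{2} = 709 \left(-36\right)^{2} = 709 \cdot 1296 = 918864$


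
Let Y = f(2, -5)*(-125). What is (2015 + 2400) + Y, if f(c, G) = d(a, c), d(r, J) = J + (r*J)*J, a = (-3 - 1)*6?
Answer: 16165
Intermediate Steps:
a = -24 (a = -4*6 = -24)
d(r, J) = J + r*J**2 (d(r, J) = J + (J*r)*J = J + r*J**2)
f(c, G) = c*(1 - 24*c) (f(c, G) = c*(1 + c*(-24)) = c*(1 - 24*c))
Y = 11750 (Y = (2*(1 - 24*2))*(-125) = (2*(1 - 48))*(-125) = (2*(-47))*(-125) = -94*(-125) = 11750)
(2015 + 2400) + Y = (2015 + 2400) + 11750 = 4415 + 11750 = 16165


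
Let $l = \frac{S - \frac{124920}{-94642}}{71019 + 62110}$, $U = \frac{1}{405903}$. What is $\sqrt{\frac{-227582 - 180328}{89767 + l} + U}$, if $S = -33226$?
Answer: $\frac{i \sqrt{26603256429304834717456439812277419228767}}{76514385356341668717} \approx 2.1317 i$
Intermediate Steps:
$U = \frac{1}{405903} \approx 2.4636 \cdot 10^{-6}$
$l = - \frac{1572225086}{6299797409}$ ($l = \frac{-33226 - \frac{124920}{-94642}}{71019 + 62110} = \frac{-33226 - - \frac{62460}{47321}}{133129} = \left(-33226 + \frac{62460}{47321}\right) \frac{1}{133129} = \left(- \frac{1572225086}{47321}\right) \frac{1}{133129} = - \frac{1572225086}{6299797409} \approx -0.24957$)
$\sqrt{\frac{-227582 - 180328}{89767 + l} + U} = \sqrt{\frac{-227582 - 180328}{89767 - \frac{1572225086}{6299797409}} + \frac{1}{405903}} = \sqrt{- \frac{407910}{\frac{565512341788617}{6299797409}} + \frac{1}{405903}} = \sqrt{\left(-407910\right) \frac{6299797409}{565512341788617} + \frac{1}{405903}} = \sqrt{- \frac{856583453701730}{188504113929539} + \frac{1}{405903}} = \sqrt{- \frac{347689605103779382651}{76514385356341668717}} = \frac{i \sqrt{26603256429304834717456439812277419228767}}{76514385356341668717}$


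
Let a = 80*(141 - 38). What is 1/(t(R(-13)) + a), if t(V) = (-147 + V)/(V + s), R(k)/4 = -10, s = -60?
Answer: 100/824187 ≈ 0.00012133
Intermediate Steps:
R(k) = -40 (R(k) = 4*(-10) = -40)
t(V) = (-147 + V)/(-60 + V) (t(V) = (-147 + V)/(V - 60) = (-147 + V)/(-60 + V))
a = 8240 (a = 80*103 = 8240)
1/(t(R(-13)) + a) = 1/((-147 - 40)/(-60 - 40) + 8240) = 1/(-187/(-100) + 8240) = 1/(-1/100*(-187) + 8240) = 1/(187/100 + 8240) = 1/(824187/100) = 100/824187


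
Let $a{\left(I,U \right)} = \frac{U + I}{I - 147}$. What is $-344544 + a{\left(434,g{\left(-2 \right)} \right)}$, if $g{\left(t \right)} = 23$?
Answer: $- \frac{98883671}{287} \approx -3.4454 \cdot 10^{5}$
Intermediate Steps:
$a{\left(I,U \right)} = \frac{I + U}{-147 + I}$
$-344544 + a{\left(434,g{\left(-2 \right)} \right)} = -344544 + \frac{434 + 23}{-147 + 434} = -344544 + \frac{1}{287} \cdot 457 = -344544 + \frac{457}{287} = - \frac{98883671}{287}$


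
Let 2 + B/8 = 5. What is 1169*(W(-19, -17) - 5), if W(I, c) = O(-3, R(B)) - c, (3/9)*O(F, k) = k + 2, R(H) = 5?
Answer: 38577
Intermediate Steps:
B = 24 (B = -16 + 8*5 = -16 + 40 = 24)
O(F, k) = 6 + 3*k (O(F, k) = 3*(k + 2) = 3*(2 + k) = 6 + 3*k)
W(I, c) = 21 - c (W(I, c) = (6 + 3*5) - c = (6 + 15) - c = 21 - c)
1169*(W(-19, -17) - 5) = 1169*((21 - 1*(-17)) - 5) = 1169*((21 + 17) - 5) = 1169*(38 - 5) = 1169*33 = 38577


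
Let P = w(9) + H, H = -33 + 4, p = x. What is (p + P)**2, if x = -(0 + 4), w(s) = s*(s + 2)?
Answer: 4356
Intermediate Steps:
w(s) = s*(2 + s)
x = -4 (x = -1*4 = -4)
p = -4
H = -29
P = 70 (P = 9*(2 + 9) - 29 = 9*11 - 29 = 99 - 29 = 70)
(p + P)**2 = (-4 + 70)**2 = 66**2 = 4356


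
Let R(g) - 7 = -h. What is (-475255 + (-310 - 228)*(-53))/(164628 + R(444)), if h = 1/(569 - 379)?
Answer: -84880790/31280649 ≈ -2.7135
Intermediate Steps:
h = 1/190 ≈ 0.0052632
R(g) = 1329/190 (R(g) = 7 - 1*1/190 = 7 - 1/190 = 1329/190)
(-475255 + (-310 - 228)*(-53))/(164628 + R(444)) = (-475255 + (-310 - 228)*(-53))/(164628 + 1329/190) = (-475255 - 538*(-53))/(31280649/190) = (-475255 + 28514)*(190/31280649) = -446741*190/31280649 = -84880790/31280649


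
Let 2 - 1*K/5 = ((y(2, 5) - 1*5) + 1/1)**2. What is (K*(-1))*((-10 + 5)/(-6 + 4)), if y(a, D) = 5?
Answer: -25/2 ≈ -12.500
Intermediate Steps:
K = 5 (K = 10 - 5*((5 - 1*5) + 1/1)**2 = 10 - 5*((5 - 5) + 1)**2 = 10 - 5*(0 + 1)**2 = 10 - 5*1**2 = 10 - 5*1 = 10 - 5 = 5)
(K*(-1))*((-10 + 5)/(-6 + 4)) = (5*(-1))*((-10 + 5)/(-6 + 4)) = -(-25)/(-2) = -(-25)*(-1)/2 = -5*5/2 = -25/2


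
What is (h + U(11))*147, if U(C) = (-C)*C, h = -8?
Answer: -18963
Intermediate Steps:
U(C) = -C**2
(h + U(11))*147 = (-8 - 1*11**2)*147 = (-8 - 1*121)*147 = (-8 - 121)*147 = -129*147 = -18963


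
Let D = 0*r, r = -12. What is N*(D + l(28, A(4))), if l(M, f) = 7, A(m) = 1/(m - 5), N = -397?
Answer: -2779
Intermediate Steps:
A(m) = 1/(-5 + m)
D = 0 (D = 0*(-12) = 0)
N*(D + l(28, A(4))) = -397*(0 + 7) = -397*7 = -2779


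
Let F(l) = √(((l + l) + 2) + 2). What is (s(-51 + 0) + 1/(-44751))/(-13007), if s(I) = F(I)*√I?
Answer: 1/582076257 + 7*√102/13007 ≈ 0.0054353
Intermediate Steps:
F(l) = √(4 + 2*l) (F(l) = √((2*l + 2) + 2) = √((2 + 2*l) + 2) = √(4 + 2*l))
s(I) = √I*√(4 + 2*I) (s(I) = √(4 + 2*I)*√I = √I*√(4 + 2*I))
(s(-51 + 0) + 1/(-44751))/(-13007) = (√2*√(-51 + 0)*√(2 + (-51 + 0)) + 1/(-44751))/(-13007) = (√2*√(-51)*√(2 - 51) - 1/44751)*(-1/13007) = (√2*(I*√51)*√(-49) - 1/44751)*(-1/13007) = (√2*(I*√51)*(7*I) - 1/44751)*(-1/13007) = (-7*√102 - 1/44751)*(-1/13007) = (-1/44751 - 7*√102)*(-1/13007) = 1/582076257 + 7*√102/13007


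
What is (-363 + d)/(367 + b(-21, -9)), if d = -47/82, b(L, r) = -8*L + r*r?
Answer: -4259/7216 ≈ -0.59022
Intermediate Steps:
b(L, r) = r² - 8*L (b(L, r) = -8*L + r² = r² - 8*L)
d = -47/82 (d = -47*1/82 = -47/82 ≈ -0.57317)
(-363 + d)/(367 + b(-21, -9)) = (-363 - 47/82)/(367 + ((-9)² - 8*(-21))) = -29813/(82*(367 + (81 + 168))) = -29813/(82*(367 + 249)) = -29813/82/616 = -29813/82*1/616 = -4259/7216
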